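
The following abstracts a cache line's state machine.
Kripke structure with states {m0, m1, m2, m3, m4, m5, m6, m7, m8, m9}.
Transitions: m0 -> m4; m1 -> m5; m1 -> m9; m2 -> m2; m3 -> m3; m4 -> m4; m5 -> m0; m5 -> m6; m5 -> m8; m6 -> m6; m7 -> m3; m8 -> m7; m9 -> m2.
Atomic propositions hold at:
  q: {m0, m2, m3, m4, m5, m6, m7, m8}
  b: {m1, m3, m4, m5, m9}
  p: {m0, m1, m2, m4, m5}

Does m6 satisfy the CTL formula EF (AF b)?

AF b: least fixpoint, start Z0 = {m1, m3, m4, m5, m9}, add states with every successor in Z. Z1 = {m0, m1, m3, m4, m5, m7, m9}; Z2 = {m0, m1, m3, m4, m5, m7, m8, m9}; fixed.
Sat(AF b) = {m0, m1, m3, m4, m5, m7, m8, m9}
EF (AF b): least fixpoint, start Z0 = {m0, m1, m3, m4, m5, m7, m8, m9}, add states with some successor in Z. Already a fixed point.
Sat(EF (AF b)) = {m0, m1, m3, m4, m5, m7, m8, m9}
m6 ∉ Sat(EF (AF b)) = {m0, m1, m3, m4, m5, m7, m8, m9}, so the formula does not hold at m6.

No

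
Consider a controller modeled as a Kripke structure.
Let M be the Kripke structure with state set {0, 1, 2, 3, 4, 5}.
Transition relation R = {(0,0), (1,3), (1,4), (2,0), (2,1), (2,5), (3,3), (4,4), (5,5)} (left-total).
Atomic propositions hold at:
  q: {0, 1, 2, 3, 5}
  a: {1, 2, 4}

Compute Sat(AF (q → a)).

Sat(q → a) = {1, 2, 4}
AF (q → a): least fixpoint, start Z0 = {1, 2, 4}, add states with every successor in Z. Already a fixed point.
Sat(AF (q → a)) = {1, 2, 4}

{1, 2, 4}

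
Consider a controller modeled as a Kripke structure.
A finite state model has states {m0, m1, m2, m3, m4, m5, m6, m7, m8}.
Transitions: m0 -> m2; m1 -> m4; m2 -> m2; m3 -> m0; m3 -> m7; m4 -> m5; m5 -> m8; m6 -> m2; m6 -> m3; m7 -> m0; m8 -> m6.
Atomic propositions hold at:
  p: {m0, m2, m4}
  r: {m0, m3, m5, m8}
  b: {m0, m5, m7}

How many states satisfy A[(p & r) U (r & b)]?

Sat(p & r) = {m0}
Sat(r & b) = {m0, m5}
A[(p & r) U (r & b)]: least fixpoint, start Z0 = Sat((r & b)) = {m0, m5}, add states in Sat(p & r) with every successor in Z. Already a fixed point.
Sat(A[(p & r) U (r & b)]) = {m0, m5}
|Sat(A[(p & r) U (r & b)])| = |{m0, m5}| = 2.

2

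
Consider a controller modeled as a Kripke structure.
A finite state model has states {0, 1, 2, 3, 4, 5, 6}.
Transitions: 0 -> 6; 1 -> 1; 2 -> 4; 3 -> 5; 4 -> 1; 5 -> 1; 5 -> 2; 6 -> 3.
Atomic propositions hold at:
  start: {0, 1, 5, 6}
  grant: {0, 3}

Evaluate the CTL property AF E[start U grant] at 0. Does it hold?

Yes

E[start U grant]: least fixpoint, start Z0 = Sat(grant) = {0, 3}, add states in Sat(start) with some successor in Z. Z1 = {0, 3, 6}; fixed.
Sat(E[start U grant]) = {0, 3, 6}
AF E[start U grant]: least fixpoint, start Z0 = {0, 3, 6}, add states with every successor in Z. Already a fixed point.
Sat(AF E[start U grant]) = {0, 3, 6}
0 ∈ Sat(AF E[start U grant]) = {0, 3, 6}, so the formula holds at 0.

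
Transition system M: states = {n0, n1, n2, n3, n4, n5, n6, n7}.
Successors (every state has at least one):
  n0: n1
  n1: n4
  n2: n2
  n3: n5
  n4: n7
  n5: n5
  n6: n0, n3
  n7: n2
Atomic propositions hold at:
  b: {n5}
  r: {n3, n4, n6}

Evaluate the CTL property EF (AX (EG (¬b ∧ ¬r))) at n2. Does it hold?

Sat(¬b) = {n0, n1, n2, n3, n4, n6, n7}
Sat(¬r) = {n0, n1, n2, n5, n7}
Sat(¬b ∧ ¬r) = {n0, n1, n2, n7}
EG (¬b ∧ ¬r): greatest fixpoint, start Z0 = {n0, n1, n2, n7}, keep only states in Sat with some successor in Z. Z1 = {n0, n2, n7}; Z2 = {n2, n7}; fixed.
Sat(EG (¬b ∧ ¬r)) = {n2, n7}
Sat(AX (EG (¬b ∧ ¬r))) = {s : every successor in {n2, n7}} = {n2, n4, n7}
EF (AX (EG (¬b ∧ ¬r))): least fixpoint, start Z0 = {n2, n4, n7}, add states with some successor in Z. Z1 = {n1, n2, n4, n7}; Z2 = {n0, n1, n2, n4, n7}; Z3 = {n0, n1, n2, n4, n6, n7}; fixed.
Sat(EF (AX (EG (¬b ∧ ¬r)))) = {n0, n1, n2, n4, n6, n7}
n2 ∈ Sat(EF (AX (EG (¬b ∧ ¬r)))) = {n0, n1, n2, n4, n6, n7}, so the formula holds at n2.

Yes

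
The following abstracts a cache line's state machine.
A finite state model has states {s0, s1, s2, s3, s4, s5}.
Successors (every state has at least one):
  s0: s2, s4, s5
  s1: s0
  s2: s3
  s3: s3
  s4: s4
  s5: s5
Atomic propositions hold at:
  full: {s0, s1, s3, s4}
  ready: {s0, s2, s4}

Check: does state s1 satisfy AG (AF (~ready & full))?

Sat(~ready) = {s1, s3, s5}
Sat(~ready & full) = {s1, s3}
AF (~ready & full): least fixpoint, start Z0 = {s1, s3}, add states with every successor in Z. Z1 = {s1, s2, s3}; fixed.
Sat(AF (~ready & full)) = {s1, s2, s3}
AG (AF (~ready & full)): greatest fixpoint, start Z0 = {s1, s2, s3}, keep only states in Sat with every successor in Z. Z1 = {s2, s3}; fixed.
Sat(AG (AF (~ready & full))) = {s2, s3}
s1 ∉ Sat(AG (AF (~ready & full))) = {s2, s3}, so the formula does not hold at s1.

No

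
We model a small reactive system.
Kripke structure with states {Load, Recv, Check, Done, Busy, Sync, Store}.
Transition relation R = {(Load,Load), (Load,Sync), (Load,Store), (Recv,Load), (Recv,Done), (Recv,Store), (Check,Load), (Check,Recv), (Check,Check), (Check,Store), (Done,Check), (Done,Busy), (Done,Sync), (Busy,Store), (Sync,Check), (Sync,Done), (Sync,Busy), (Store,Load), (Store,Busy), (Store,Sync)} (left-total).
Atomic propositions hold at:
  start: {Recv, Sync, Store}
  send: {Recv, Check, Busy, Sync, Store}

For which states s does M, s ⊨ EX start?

Sat(EX start) = {s : some successor in {Recv, Sync, Store}} = {Load, Recv, Check, Done, Busy, Store}

{Load, Recv, Check, Done, Busy, Store}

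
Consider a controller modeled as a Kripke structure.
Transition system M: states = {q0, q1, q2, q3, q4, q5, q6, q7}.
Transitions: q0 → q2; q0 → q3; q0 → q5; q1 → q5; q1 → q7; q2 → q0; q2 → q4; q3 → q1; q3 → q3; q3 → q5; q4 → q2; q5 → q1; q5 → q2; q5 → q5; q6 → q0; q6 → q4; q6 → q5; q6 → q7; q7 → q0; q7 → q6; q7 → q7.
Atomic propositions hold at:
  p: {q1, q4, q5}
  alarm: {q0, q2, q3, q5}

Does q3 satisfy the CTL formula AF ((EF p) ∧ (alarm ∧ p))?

No

EF p: least fixpoint, start Z0 = {q1, q4, q5}, add states with some successor in Z. Z1 = {q0, q1, q2, q3, q4, q5, q6}; Z2 = {q0, q1, q2, q3, q4, q5, q6, q7}; fixed.
Sat(EF p) = {q0, q1, q2, q3, q4, q5, q6, q7}
Sat(alarm ∧ p) = {q5}
Sat((EF p) ∧ (alarm ∧ p)) = {q5}
AF ((EF p) ∧ (alarm ∧ p)): least fixpoint, start Z0 = {q5}, add states with every successor in Z. Already a fixed point.
Sat(AF ((EF p) ∧ (alarm ∧ p))) = {q5}
q3 ∉ Sat(AF ((EF p) ∧ (alarm ∧ p))) = {q5}, so the formula does not hold at q3.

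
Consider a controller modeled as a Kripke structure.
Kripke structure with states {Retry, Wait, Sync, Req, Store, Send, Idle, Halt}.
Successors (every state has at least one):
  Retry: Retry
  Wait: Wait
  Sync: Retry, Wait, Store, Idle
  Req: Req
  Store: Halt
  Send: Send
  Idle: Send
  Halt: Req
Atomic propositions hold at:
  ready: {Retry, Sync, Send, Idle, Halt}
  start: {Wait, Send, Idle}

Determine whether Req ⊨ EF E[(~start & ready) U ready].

Sat(~start) = {Retry, Sync, Req, Store, Halt}
Sat(~start & ready) = {Retry, Sync, Halt}
E[(~start & ready) U ready]: least fixpoint, start Z0 = Sat(ready) = {Retry, Sync, Send, Idle, Halt}, add states in Sat(~start & ready) with some successor in Z. Already a fixed point.
Sat(E[(~start & ready) U ready]) = {Retry, Sync, Send, Idle, Halt}
EF E[(~start & ready) U ready]: least fixpoint, start Z0 = {Retry, Sync, Send, Idle, Halt}, add states with some successor in Z. Z1 = {Retry, Sync, Store, Send, Idle, Halt}; fixed.
Sat(EF E[(~start & ready) U ready]) = {Retry, Sync, Store, Send, Idle, Halt}
Req ∉ Sat(EF E[(~start & ready) U ready]) = {Retry, Sync, Store, Send, Idle, Halt}, so the formula does not hold at Req.

No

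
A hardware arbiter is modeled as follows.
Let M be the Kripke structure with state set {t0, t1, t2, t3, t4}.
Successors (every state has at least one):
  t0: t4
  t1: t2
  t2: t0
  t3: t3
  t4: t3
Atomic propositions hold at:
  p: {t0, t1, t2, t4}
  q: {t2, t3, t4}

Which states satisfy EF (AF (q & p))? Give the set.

Sat(q & p) = {t2, t4}
AF (q & p): least fixpoint, start Z0 = {t2, t4}, add states with every successor in Z. Z1 = {t0, t1, t2, t4}; fixed.
Sat(AF (q & p)) = {t0, t1, t2, t4}
EF (AF (q & p)): least fixpoint, start Z0 = {t0, t1, t2, t4}, add states with some successor in Z. Already a fixed point.
Sat(EF (AF (q & p))) = {t0, t1, t2, t4}

{t0, t1, t2, t4}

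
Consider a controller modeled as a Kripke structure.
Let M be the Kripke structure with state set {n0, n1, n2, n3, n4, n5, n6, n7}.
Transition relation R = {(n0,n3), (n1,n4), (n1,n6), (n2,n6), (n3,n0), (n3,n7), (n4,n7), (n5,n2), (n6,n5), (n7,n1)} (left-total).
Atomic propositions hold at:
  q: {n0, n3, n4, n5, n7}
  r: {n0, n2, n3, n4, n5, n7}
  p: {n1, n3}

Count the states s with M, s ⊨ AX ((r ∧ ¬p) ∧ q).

3

Sat(¬p) = {n0, n2, n4, n5, n6, n7}
Sat(r ∧ ¬p) = {n0, n2, n4, n5, n7}
Sat((r ∧ ¬p) ∧ q) = {n0, n4, n5, n7}
Sat(AX ((r ∧ ¬p) ∧ q)) = {s : every successor in {n0, n4, n5, n7}} = {n3, n4, n6}
|Sat(AX ((r ∧ ¬p) ∧ q))| = |{n3, n4, n6}| = 3.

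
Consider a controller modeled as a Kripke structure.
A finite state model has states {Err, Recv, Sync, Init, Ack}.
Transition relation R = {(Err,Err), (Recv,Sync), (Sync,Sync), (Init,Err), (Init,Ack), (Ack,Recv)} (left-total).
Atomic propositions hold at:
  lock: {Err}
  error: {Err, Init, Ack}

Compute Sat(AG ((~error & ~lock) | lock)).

Sat(~error) = {Recv, Sync}
Sat(~lock) = {Recv, Sync, Init, Ack}
Sat(~error & ~lock) = {Recv, Sync}
Sat((~error & ~lock) | lock) = {Err, Recv, Sync}
AG ((~error & ~lock) | lock): greatest fixpoint, start Z0 = {Err, Recv, Sync}, keep only states in Sat with every successor in Z. Already a fixed point.
Sat(AG ((~error & ~lock) | lock)) = {Err, Recv, Sync}

{Err, Recv, Sync}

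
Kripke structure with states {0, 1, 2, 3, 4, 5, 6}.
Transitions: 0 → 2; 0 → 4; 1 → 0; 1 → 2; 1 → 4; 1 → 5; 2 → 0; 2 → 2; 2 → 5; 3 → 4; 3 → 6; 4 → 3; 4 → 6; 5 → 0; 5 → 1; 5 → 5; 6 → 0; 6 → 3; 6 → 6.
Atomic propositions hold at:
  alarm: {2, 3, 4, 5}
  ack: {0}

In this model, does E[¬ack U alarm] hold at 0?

No

Sat(¬ack) = {1, 2, 3, 4, 5, 6}
E[¬ack U alarm]: least fixpoint, start Z0 = Sat(alarm) = {2, 3, 4, 5}, add states in Sat(¬ack) with some successor in Z. Z1 = {1, 2, 3, 4, 5, 6}; fixed.
Sat(E[¬ack U alarm]) = {1, 2, 3, 4, 5, 6}
0 ∉ Sat(E[¬ack U alarm]) = {1, 2, 3, 4, 5, 6}, so the formula does not hold at 0.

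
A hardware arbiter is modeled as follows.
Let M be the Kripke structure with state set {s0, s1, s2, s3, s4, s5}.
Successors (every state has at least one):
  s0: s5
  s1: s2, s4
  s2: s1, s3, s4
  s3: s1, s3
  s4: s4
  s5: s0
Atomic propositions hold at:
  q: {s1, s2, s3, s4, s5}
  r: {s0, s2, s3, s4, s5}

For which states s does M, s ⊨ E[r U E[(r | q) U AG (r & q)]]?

{s1, s2, s3, s4}

Sat(r | q) = {s0, s1, s2, s3, s4, s5}
Sat(r & q) = {s2, s3, s4, s5}
AG (r & q): greatest fixpoint, start Z0 = {s2, s3, s4, s5}, keep only states in Sat with every successor in Z. Z1 = {s4}; fixed.
Sat(AG (r & q)) = {s4}
E[(r | q) U AG (r & q)]: least fixpoint, start Z0 = Sat(AG (r & q)) = {s4}, add states in Sat(r | q) with some successor in Z. Z1 = {s1, s2, s4}; Z2 = {s1, s2, s3, s4}; fixed.
Sat(E[(r | q) U AG (r & q)]) = {s1, s2, s3, s4}
E[r U E[(r | q) U AG (r & q)]]: least fixpoint, start Z0 = Sat(E[(r | q) U AG (r & q)]) = {s1, s2, s3, s4}, add states in Sat(r) with some successor in Z. Already a fixed point.
Sat(E[r U E[(r | q) U AG (r & q)]]) = {s1, s2, s3, s4}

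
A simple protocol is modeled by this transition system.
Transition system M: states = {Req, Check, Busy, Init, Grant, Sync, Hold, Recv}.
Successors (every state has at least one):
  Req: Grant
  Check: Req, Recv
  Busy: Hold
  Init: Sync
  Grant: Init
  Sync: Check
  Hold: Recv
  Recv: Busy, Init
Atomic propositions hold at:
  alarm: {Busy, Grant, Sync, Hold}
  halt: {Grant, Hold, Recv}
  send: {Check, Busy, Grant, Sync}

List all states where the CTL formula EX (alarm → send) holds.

{Req, Check, Init, Grant, Sync, Hold, Recv}

Sat(alarm → send) = {Req, Check, Busy, Init, Grant, Sync, Recv}
Sat(EX (alarm → send)) = {s : some successor in {Req, Check, Busy, Init, Grant, Sync, Recv}} = {Req, Check, Init, Grant, Sync, Hold, Recv}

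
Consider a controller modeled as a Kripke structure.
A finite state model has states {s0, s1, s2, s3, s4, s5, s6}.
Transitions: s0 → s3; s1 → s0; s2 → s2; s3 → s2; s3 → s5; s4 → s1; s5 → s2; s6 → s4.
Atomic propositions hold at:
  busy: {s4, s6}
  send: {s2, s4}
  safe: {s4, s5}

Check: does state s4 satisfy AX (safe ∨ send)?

No

Sat(safe ∨ send) = {s2, s4, s5}
Sat(AX (safe ∨ send)) = {s : every successor in {s2, s4, s5}} = {s2, s3, s5, s6}
s4 ∉ Sat(AX (safe ∨ send)) = {s2, s3, s5, s6}, so the formula does not hold at s4.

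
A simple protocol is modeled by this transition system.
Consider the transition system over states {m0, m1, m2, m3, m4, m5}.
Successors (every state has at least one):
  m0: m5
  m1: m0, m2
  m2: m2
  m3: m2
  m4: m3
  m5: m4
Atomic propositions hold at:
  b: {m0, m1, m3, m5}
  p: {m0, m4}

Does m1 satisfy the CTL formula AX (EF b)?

EF b: least fixpoint, start Z0 = {m0, m1, m3, m5}, add states with some successor in Z. Z1 = {m0, m1, m3, m4, m5}; fixed.
Sat(EF b) = {m0, m1, m3, m4, m5}
Sat(AX (EF b)) = {s : every successor in {m0, m1, m3, m4, m5}} = {m0, m4, m5}
m1 ∉ Sat(AX (EF b)) = {m0, m4, m5}, so the formula does not hold at m1.

No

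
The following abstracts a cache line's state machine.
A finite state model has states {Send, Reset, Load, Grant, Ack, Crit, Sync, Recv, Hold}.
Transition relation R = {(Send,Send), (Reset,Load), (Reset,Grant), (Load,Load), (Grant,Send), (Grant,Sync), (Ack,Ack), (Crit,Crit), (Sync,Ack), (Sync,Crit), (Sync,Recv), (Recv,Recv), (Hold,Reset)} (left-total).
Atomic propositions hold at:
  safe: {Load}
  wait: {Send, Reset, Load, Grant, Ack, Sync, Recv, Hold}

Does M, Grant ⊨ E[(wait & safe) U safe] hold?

No

Sat(wait & safe) = {Load}
E[(wait & safe) U safe]: least fixpoint, start Z0 = Sat(safe) = {Load}, add states in Sat(wait & safe) with some successor in Z. Already a fixed point.
Sat(E[(wait & safe) U safe]) = {Load}
Grant ∉ Sat(E[(wait & safe) U safe]) = {Load}, so the formula does not hold at Grant.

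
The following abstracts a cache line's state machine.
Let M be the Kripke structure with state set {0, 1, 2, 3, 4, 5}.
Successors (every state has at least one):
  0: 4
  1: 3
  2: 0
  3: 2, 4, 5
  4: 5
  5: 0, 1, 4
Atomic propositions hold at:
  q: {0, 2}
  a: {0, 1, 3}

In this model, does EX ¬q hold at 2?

No

Sat(¬q) = {1, 3, 4, 5}
Sat(EX ¬q) = {s : some successor in {1, 3, 4, 5}} = {0, 1, 3, 4, 5}
2 ∉ Sat(EX ¬q) = {0, 1, 3, 4, 5}, so the formula does not hold at 2.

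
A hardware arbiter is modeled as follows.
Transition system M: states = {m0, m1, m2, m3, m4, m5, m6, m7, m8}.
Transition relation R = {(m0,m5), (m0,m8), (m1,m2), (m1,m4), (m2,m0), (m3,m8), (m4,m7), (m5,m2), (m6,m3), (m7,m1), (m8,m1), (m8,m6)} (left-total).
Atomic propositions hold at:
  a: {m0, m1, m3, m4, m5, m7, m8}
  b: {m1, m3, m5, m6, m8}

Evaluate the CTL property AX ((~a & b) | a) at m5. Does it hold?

Sat(~a) = {m2, m6}
Sat(~a & b) = {m6}
Sat((~a & b) | a) = {m0, m1, m3, m4, m5, m6, m7, m8}
Sat(AX ((~a & b) | a)) = {s : every successor in {m0, m1, m3, m4, m5, m6, m7, m8}} = {m0, m2, m3, m4, m6, m7, m8}
m5 ∉ Sat(AX ((~a & b) | a)) = {m0, m2, m3, m4, m6, m7, m8}, so the formula does not hold at m5.

No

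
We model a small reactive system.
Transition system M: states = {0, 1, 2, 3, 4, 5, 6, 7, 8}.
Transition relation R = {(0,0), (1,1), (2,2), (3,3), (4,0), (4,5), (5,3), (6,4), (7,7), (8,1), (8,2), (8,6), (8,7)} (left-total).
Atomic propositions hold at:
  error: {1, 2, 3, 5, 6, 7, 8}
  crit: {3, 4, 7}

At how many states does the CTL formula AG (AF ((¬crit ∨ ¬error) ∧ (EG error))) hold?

2

Sat(¬crit) = {0, 1, 2, 5, 6, 8}
Sat(¬error) = {0, 4}
Sat(¬crit ∨ ¬error) = {0, 1, 2, 4, 5, 6, 8}
EG error: greatest fixpoint, start Z0 = {1, 2, 3, 5, 6, 7, 8}, keep only states in Sat with some successor in Z. Z1 = {1, 2, 3, 5, 7, 8}; fixed.
Sat(EG error) = {1, 2, 3, 5, 7, 8}
Sat((¬crit ∨ ¬error) ∧ (EG error)) = {1, 2, 5, 8}
AF ((¬crit ∨ ¬error) ∧ (EG error)): least fixpoint, start Z0 = {1, 2, 5, 8}, add states with every successor in Z. Already a fixed point.
Sat(AF ((¬crit ∨ ¬error) ∧ (EG error))) = {1, 2, 5, 8}
AG (AF ((¬crit ∨ ¬error) ∧ (EG error))): greatest fixpoint, start Z0 = {1, 2, 5, 8}, keep only states in Sat with every successor in Z. Z1 = {1, 2}; fixed.
Sat(AG (AF ((¬crit ∨ ¬error) ∧ (EG error)))) = {1, 2}
|Sat(AG (AF ((¬crit ∨ ¬error) ∧ (EG error))))| = |{1, 2}| = 2.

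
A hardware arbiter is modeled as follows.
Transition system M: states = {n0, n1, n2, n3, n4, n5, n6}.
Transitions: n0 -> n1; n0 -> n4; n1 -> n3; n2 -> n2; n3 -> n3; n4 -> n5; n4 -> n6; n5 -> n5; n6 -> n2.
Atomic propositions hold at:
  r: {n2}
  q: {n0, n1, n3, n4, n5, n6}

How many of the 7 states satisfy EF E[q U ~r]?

Sat(~r) = {n0, n1, n3, n4, n5, n6}
E[q U ~r]: least fixpoint, start Z0 = Sat(~r) = {n0, n1, n3, n4, n5, n6}, add states in Sat(q) with some successor in Z. Already a fixed point.
Sat(E[q U ~r]) = {n0, n1, n3, n4, n5, n6}
EF E[q U ~r]: least fixpoint, start Z0 = {n0, n1, n3, n4, n5, n6}, add states with some successor in Z. Already a fixed point.
Sat(EF E[q U ~r]) = {n0, n1, n3, n4, n5, n6}
|Sat(EF E[q U ~r])| = |{n0, n1, n3, n4, n5, n6}| = 6.

6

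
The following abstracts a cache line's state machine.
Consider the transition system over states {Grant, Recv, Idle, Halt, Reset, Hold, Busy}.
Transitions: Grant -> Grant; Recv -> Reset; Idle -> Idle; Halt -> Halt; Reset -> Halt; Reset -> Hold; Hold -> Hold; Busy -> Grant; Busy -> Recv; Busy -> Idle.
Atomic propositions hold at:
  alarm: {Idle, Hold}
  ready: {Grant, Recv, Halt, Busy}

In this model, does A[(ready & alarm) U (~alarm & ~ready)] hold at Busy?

Sat(ready & alarm) = ∅
Sat(~alarm) = {Grant, Recv, Halt, Reset, Busy}
Sat(~ready) = {Idle, Reset, Hold}
Sat(~alarm & ~ready) = {Reset}
A[(ready & alarm) U (~alarm & ~ready)]: least fixpoint, start Z0 = Sat((~alarm & ~ready)) = {Reset}, add states in Sat(ready & alarm) with every successor in Z. Already a fixed point.
Sat(A[(ready & alarm) U (~alarm & ~ready)]) = {Reset}
Busy ∉ Sat(A[(ready & alarm) U (~alarm & ~ready)]) = {Reset}, so the formula does not hold at Busy.

No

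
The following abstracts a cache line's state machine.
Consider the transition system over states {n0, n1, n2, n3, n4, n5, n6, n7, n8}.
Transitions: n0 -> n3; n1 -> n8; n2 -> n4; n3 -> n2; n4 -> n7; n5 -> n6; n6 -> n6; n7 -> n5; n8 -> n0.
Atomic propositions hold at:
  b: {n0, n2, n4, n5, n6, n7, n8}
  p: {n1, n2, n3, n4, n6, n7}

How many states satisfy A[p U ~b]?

Sat(~b) = {n1, n3}
A[p U ~b]: least fixpoint, start Z0 = Sat(~b) = {n1, n3}, add states in Sat(p) with every successor in Z. Already a fixed point.
Sat(A[p U ~b]) = {n1, n3}
|Sat(A[p U ~b])| = |{n1, n3}| = 2.

2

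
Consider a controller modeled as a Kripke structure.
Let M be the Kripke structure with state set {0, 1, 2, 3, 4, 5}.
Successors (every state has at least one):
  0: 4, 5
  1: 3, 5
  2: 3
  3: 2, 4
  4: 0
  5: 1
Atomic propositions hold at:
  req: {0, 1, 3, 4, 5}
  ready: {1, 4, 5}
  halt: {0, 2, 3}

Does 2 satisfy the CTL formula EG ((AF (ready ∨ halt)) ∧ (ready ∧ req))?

No

Sat(ready ∨ halt) = {0, 1, 2, 3, 4, 5}
AF (ready ∨ halt): least fixpoint, start Z0 = {0, 1, 2, 3, 4, 5}, add states with every successor in Z. Already a fixed point.
Sat(AF (ready ∨ halt)) = {0, 1, 2, 3, 4, 5}
Sat(ready ∧ req) = {1, 4, 5}
Sat((AF (ready ∨ halt)) ∧ (ready ∧ req)) = {1, 4, 5}
EG ((AF (ready ∨ halt)) ∧ (ready ∧ req)): greatest fixpoint, start Z0 = {1, 4, 5}, keep only states in Sat with some successor in Z. Z1 = {1, 5}; fixed.
Sat(EG ((AF (ready ∨ halt)) ∧ (ready ∧ req))) = {1, 5}
2 ∉ Sat(EG ((AF (ready ∨ halt)) ∧ (ready ∧ req))) = {1, 5}, so the formula does not hold at 2.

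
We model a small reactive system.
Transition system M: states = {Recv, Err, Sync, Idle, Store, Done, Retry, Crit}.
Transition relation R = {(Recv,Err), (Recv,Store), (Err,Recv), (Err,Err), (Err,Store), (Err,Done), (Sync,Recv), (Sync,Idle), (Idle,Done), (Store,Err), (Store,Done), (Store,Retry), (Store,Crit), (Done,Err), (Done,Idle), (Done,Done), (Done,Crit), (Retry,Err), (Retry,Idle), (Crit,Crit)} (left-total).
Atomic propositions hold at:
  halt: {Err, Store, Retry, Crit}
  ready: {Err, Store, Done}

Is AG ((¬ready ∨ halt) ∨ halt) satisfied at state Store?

No

Sat(¬ready) = {Recv, Sync, Idle, Retry, Crit}
Sat(¬ready ∨ halt) = {Recv, Err, Sync, Idle, Store, Retry, Crit}
Sat((¬ready ∨ halt) ∨ halt) = {Recv, Err, Sync, Idle, Store, Retry, Crit}
AG ((¬ready ∨ halt) ∨ halt): greatest fixpoint, start Z0 = {Recv, Err, Sync, Idle, Store, Retry, Crit}, keep only states in Sat with every successor in Z. Z1 = {Recv, Sync, Retry, Crit}; Z2 = {Crit}; fixed.
Sat(AG ((¬ready ∨ halt) ∨ halt)) = {Crit}
Store ∉ Sat(AG ((¬ready ∨ halt) ∨ halt)) = {Crit}, so the formula does not hold at Store.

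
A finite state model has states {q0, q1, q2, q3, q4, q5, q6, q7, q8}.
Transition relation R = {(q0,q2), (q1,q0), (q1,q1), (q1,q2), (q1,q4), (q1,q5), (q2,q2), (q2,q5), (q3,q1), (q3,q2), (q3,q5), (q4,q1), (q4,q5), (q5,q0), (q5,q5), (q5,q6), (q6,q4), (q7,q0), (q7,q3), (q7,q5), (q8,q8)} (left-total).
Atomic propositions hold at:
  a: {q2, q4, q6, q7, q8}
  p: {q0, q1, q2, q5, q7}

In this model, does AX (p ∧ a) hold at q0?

Yes

Sat(p ∧ a) = {q2, q7}
Sat(AX (p ∧ a)) = {s : every successor in {q2, q7}} = {q0}
q0 ∈ Sat(AX (p ∧ a)) = {q0}, so the formula holds at q0.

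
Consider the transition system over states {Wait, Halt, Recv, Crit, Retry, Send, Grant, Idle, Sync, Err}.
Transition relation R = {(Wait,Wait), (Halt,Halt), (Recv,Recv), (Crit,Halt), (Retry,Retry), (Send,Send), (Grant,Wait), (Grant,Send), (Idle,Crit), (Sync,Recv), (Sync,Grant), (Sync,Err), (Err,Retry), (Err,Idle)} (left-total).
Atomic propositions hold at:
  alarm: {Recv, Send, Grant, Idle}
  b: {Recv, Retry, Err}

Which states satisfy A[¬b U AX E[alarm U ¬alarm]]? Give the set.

{Wait, Halt, Crit, Retry, Idle, Err}

Sat(¬b) = {Wait, Halt, Crit, Send, Grant, Idle, Sync}
Sat(¬alarm) = {Wait, Halt, Crit, Retry, Sync, Err}
E[alarm U ¬alarm]: least fixpoint, start Z0 = Sat(¬alarm) = {Wait, Halt, Crit, Retry, Sync, Err}, add states in Sat(alarm) with some successor in Z. Z1 = {Wait, Halt, Crit, Retry, Grant, Idle, Sync, Err}; fixed.
Sat(E[alarm U ¬alarm]) = {Wait, Halt, Crit, Retry, Grant, Idle, Sync, Err}
Sat(AX E[alarm U ¬alarm]) = {s : every successor in {Wait, Halt, Crit, Retry, Grant, Idle, Sync, Err}} = {Wait, Halt, Crit, Retry, Idle, Err}
A[¬b U AX E[alarm U ¬alarm]]: least fixpoint, start Z0 = Sat(AX E[alarm U ¬alarm]) = {Wait, Halt, Crit, Retry, Idle, Err}, add states in Sat(¬b) with every successor in Z. Already a fixed point.
Sat(A[¬b U AX E[alarm U ¬alarm]]) = {Wait, Halt, Crit, Retry, Idle, Err}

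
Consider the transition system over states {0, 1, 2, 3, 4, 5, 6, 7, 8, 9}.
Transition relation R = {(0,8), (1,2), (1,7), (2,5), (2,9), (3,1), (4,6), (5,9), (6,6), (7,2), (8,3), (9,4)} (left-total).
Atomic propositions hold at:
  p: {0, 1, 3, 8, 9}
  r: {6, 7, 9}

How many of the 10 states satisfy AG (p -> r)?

Sat(p -> r) = {2, 4, 5, 6, 7, 9}
AG (p -> r): greatest fixpoint, start Z0 = {2, 4, 5, 6, 7, 9}, keep only states in Sat with every successor in Z. Already a fixed point.
Sat(AG (p -> r)) = {2, 4, 5, 6, 7, 9}
|Sat(AG (p -> r))| = |{2, 4, 5, 6, 7, 9}| = 6.

6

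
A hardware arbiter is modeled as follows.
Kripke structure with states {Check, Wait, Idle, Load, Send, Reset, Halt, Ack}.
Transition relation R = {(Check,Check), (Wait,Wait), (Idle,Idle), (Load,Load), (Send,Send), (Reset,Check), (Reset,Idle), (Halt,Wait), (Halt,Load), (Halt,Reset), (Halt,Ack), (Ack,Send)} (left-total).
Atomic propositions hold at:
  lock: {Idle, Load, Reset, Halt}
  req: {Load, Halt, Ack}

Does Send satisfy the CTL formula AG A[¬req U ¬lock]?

Yes

Sat(¬req) = {Check, Wait, Idle, Send, Reset}
Sat(¬lock) = {Check, Wait, Send, Ack}
A[¬req U ¬lock]: least fixpoint, start Z0 = Sat(¬lock) = {Check, Wait, Send, Ack}, add states in Sat(¬req) with every successor in Z. Already a fixed point.
Sat(A[¬req U ¬lock]) = {Check, Wait, Send, Ack}
AG A[¬req U ¬lock]: greatest fixpoint, start Z0 = {Check, Wait, Send, Ack}, keep only states in Sat with every successor in Z. Already a fixed point.
Sat(AG A[¬req U ¬lock]) = {Check, Wait, Send, Ack}
Send ∈ Sat(AG A[¬req U ¬lock]) = {Check, Wait, Send, Ack}, so the formula holds at Send.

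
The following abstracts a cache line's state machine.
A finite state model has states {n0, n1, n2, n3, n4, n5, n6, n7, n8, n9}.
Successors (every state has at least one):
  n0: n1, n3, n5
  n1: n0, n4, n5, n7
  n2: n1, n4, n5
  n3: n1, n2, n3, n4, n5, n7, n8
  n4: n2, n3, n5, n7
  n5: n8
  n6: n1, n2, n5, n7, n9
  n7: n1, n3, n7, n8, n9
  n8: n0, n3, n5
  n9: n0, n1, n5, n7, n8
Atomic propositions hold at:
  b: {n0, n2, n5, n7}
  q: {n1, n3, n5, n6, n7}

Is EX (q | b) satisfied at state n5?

No

Sat(q | b) = {n0, n1, n2, n3, n5, n6, n7}
Sat(EX (q | b)) = {s : some successor in {n0, n1, n2, n3, n5, n6, n7}} = {n0, n1, n2, n3, n4, n6, n7, n8, n9}
n5 ∉ Sat(EX (q | b)) = {n0, n1, n2, n3, n4, n6, n7, n8, n9}, so the formula does not hold at n5.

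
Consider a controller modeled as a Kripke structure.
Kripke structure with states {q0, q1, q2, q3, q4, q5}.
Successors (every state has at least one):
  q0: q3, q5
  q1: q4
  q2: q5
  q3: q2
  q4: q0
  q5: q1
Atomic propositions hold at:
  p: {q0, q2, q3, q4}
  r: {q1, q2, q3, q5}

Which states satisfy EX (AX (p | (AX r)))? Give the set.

{q0, q1, q3, q4, q5}

Sat(AX r) = {s : every successor in {q1, q2, q3, q5}} = {q0, q2, q3, q5}
Sat(p | (AX r)) = {q0, q2, q3, q4, q5}
Sat(AX (p | (AX r))) = {s : every successor in {q0, q2, q3, q4, q5}} = {q0, q1, q2, q3, q4}
Sat(EX (AX (p | (AX r)))) = {s : some successor in {q0, q1, q2, q3, q4}} = {q0, q1, q3, q4, q5}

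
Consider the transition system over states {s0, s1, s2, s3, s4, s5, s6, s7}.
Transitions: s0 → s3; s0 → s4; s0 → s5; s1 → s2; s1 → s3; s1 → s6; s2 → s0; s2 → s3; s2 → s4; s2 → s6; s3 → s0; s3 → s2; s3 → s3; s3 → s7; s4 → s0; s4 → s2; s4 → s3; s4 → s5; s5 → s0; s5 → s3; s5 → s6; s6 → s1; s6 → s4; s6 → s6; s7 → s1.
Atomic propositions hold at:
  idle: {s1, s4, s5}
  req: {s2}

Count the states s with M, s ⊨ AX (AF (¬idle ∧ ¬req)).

1

Sat(¬idle) = {s0, s2, s3, s6, s7}
Sat(¬req) = {s0, s1, s3, s4, s5, s6, s7}
Sat(¬idle ∧ ¬req) = {s0, s3, s6, s7}
AF (¬idle ∧ ¬req): least fixpoint, start Z0 = {s0, s3, s6, s7}, add states with every successor in Z. Z1 = {s0, s3, s5, s6, s7}; fixed.
Sat(AF (¬idle ∧ ¬req)) = {s0, s3, s5, s6, s7}
Sat(AX (AF (¬idle ∧ ¬req))) = {s : every successor in {s0, s3, s5, s6, s7}} = {s5}
|Sat(AX (AF (¬idle ∧ ¬req)))| = |{s5}| = 1.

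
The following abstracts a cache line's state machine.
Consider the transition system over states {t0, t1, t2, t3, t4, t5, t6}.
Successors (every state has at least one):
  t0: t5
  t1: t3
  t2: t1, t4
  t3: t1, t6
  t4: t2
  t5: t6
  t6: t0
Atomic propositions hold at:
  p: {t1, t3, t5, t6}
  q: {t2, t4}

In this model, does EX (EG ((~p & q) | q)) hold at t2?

Sat(~p) = {t0, t2, t4}
Sat(~p & q) = {t2, t4}
Sat((~p & q) | q) = {t2, t4}
EG ((~p & q) | q): greatest fixpoint, start Z0 = {t2, t4}, keep only states in Sat with some successor in Z. Already a fixed point.
Sat(EG ((~p & q) | q)) = {t2, t4}
Sat(EX (EG ((~p & q) | q))) = {s : some successor in {t2, t4}} = {t2, t4}
t2 ∈ Sat(EX (EG ((~p & q) | q))) = {t2, t4}, so the formula holds at t2.

Yes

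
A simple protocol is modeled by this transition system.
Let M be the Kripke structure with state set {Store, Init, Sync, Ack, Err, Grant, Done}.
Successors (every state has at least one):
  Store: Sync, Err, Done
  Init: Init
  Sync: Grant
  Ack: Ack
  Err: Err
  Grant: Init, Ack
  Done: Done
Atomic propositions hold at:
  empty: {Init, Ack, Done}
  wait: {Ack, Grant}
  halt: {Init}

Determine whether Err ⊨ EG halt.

No

EG halt: greatest fixpoint, start Z0 = {Init}, keep only states in Sat with some successor in Z. Already a fixed point.
Sat(EG halt) = {Init}
Err ∉ Sat(EG halt) = {Init}, so the formula does not hold at Err.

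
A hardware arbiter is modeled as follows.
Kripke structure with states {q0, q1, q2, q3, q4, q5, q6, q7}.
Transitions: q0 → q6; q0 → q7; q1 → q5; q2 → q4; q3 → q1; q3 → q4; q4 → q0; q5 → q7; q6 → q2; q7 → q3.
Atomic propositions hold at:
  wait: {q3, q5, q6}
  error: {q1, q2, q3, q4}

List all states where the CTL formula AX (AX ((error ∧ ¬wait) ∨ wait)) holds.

{q0, q5, q6, q7}

Sat(¬wait) = {q0, q1, q2, q4, q7}
Sat(error ∧ ¬wait) = {q1, q2, q4}
Sat((error ∧ ¬wait) ∨ wait) = {q1, q2, q3, q4, q5, q6}
Sat(AX ((error ∧ ¬wait) ∨ wait)) = {s : every successor in {q1, q2, q3, q4, q5, q6}} = {q1, q2, q3, q6, q7}
Sat(AX (AX ((error ∧ ¬wait) ∨ wait))) = {s : every successor in {q1, q2, q3, q6, q7}} = {q0, q5, q6, q7}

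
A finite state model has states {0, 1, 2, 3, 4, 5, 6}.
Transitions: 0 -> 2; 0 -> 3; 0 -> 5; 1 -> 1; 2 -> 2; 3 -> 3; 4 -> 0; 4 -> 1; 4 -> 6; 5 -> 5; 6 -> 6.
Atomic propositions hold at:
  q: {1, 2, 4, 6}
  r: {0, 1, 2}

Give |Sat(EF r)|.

4

EF r: least fixpoint, start Z0 = {0, 1, 2}, add states with some successor in Z. Z1 = {0, 1, 2, 4}; fixed.
Sat(EF r) = {0, 1, 2, 4}
|Sat(EF r)| = |{0, 1, 2, 4}| = 4.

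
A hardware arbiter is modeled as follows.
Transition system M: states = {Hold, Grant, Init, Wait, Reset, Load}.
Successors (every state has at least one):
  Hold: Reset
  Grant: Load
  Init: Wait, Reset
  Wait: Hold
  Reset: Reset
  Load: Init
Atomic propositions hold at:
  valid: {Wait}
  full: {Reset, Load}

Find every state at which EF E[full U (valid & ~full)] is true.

{Grant, Init, Wait, Load}

Sat(~full) = {Hold, Grant, Init, Wait}
Sat(valid & ~full) = {Wait}
E[full U (valid & ~full)]: least fixpoint, start Z0 = Sat((valid & ~full)) = {Wait}, add states in Sat(full) with some successor in Z. Already a fixed point.
Sat(E[full U (valid & ~full)]) = {Wait}
EF E[full U (valid & ~full)]: least fixpoint, start Z0 = {Wait}, add states with some successor in Z. Z1 = {Init, Wait}; Z2 = {Init, Wait, Load}; Z3 = {Grant, Init, Wait, Load}; fixed.
Sat(EF E[full U (valid & ~full)]) = {Grant, Init, Wait, Load}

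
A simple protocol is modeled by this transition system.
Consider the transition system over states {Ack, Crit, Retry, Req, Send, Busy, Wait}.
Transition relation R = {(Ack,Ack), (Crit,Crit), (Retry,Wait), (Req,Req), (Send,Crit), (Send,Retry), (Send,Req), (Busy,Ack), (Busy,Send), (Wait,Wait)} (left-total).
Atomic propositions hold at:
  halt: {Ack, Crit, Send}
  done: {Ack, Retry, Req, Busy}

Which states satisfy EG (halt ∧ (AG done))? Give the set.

AG done: greatest fixpoint, start Z0 = {Ack, Retry, Req, Busy}, keep only states in Sat with every successor in Z. Z1 = {Ack, Req}; fixed.
Sat(AG done) = {Ack, Req}
Sat(halt ∧ (AG done)) = {Ack}
EG (halt ∧ (AG done)): greatest fixpoint, start Z0 = {Ack}, keep only states in Sat with some successor in Z. Already a fixed point.
Sat(EG (halt ∧ (AG done))) = {Ack}

{Ack}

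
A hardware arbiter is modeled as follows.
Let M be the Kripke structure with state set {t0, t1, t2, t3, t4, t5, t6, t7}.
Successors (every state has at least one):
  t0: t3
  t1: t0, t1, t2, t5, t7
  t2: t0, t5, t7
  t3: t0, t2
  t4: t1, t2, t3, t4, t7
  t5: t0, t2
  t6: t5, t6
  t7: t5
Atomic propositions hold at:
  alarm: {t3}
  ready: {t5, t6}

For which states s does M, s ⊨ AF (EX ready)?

{t1, t2, t6, t7}

Sat(EX ready) = {s : some successor in {t5, t6}} = {t1, t2, t6, t7}
AF (EX ready): least fixpoint, start Z0 = {t1, t2, t6, t7}, add states with every successor in Z. Already a fixed point.
Sat(AF (EX ready)) = {t1, t2, t6, t7}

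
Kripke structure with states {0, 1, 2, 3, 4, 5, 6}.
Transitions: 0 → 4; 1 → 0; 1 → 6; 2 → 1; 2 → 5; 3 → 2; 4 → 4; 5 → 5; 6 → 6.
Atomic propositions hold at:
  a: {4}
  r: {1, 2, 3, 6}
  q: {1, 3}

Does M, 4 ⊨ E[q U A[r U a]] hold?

Yes

A[r U a]: least fixpoint, start Z0 = Sat(a) = {4}, add states in Sat(r) with every successor in Z. Already a fixed point.
Sat(A[r U a]) = {4}
E[q U A[r U a]]: least fixpoint, start Z0 = Sat(A[r U a]) = {4}, add states in Sat(q) with some successor in Z. Already a fixed point.
Sat(E[q U A[r U a]]) = {4}
4 ∈ Sat(E[q U A[r U a]]) = {4}, so the formula holds at 4.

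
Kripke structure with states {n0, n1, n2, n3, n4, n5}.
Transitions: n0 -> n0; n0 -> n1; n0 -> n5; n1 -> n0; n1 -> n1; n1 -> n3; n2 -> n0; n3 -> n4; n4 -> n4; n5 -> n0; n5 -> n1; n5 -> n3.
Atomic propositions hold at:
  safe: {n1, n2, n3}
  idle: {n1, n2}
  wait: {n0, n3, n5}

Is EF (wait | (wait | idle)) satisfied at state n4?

No

Sat(wait | idle) = {n0, n1, n2, n3, n5}
Sat(wait | (wait | idle)) = {n0, n1, n2, n3, n5}
EF (wait | (wait | idle)): least fixpoint, start Z0 = {n0, n1, n2, n3, n5}, add states with some successor in Z. Already a fixed point.
Sat(EF (wait | (wait | idle))) = {n0, n1, n2, n3, n5}
n4 ∉ Sat(EF (wait | (wait | idle))) = {n0, n1, n2, n3, n5}, so the formula does not hold at n4.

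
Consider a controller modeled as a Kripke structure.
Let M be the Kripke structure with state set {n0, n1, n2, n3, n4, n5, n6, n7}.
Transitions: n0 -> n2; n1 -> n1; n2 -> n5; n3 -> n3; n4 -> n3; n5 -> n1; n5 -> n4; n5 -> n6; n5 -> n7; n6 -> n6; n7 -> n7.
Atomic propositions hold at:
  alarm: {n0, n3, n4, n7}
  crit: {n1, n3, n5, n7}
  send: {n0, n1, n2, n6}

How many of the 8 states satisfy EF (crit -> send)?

6

Sat(crit -> send) = {n0, n1, n2, n4, n6}
EF (crit -> send): least fixpoint, start Z0 = {n0, n1, n2, n4, n6}, add states with some successor in Z. Z1 = {n0, n1, n2, n4, n5, n6}; fixed.
Sat(EF (crit -> send)) = {n0, n1, n2, n4, n5, n6}
|Sat(EF (crit -> send))| = |{n0, n1, n2, n4, n5, n6}| = 6.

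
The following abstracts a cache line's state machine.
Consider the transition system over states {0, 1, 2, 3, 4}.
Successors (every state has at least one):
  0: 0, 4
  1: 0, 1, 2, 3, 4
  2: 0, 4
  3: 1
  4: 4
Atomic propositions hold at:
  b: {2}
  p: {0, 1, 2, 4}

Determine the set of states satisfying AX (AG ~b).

{0, 2, 4}

Sat(~b) = {0, 1, 3, 4}
AG ~b: greatest fixpoint, start Z0 = {0, 1, 3, 4}, keep only states in Sat with every successor in Z. Z1 = {0, 3, 4}; Z2 = {0, 4}; fixed.
Sat(AG ~b) = {0, 4}
Sat(AX (AG ~b)) = {s : every successor in {0, 4}} = {0, 2, 4}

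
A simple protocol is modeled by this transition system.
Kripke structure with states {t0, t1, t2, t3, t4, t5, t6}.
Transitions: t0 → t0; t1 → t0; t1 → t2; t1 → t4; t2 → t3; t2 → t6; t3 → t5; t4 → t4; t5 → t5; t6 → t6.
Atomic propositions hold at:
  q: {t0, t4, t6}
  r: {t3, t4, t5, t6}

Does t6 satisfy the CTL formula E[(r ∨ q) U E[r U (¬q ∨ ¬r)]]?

No

Sat(r ∨ q) = {t0, t3, t4, t5, t6}
Sat(¬q) = {t1, t2, t3, t5}
Sat(¬r) = {t0, t1, t2}
Sat(¬q ∨ ¬r) = {t0, t1, t2, t3, t5}
E[r U (¬q ∨ ¬r)]: least fixpoint, start Z0 = Sat((¬q ∨ ¬r)) = {t0, t1, t2, t3, t5}, add states in Sat(r) with some successor in Z. Already a fixed point.
Sat(E[r U (¬q ∨ ¬r)]) = {t0, t1, t2, t3, t5}
E[(r ∨ q) U E[r U (¬q ∨ ¬r)]]: least fixpoint, start Z0 = Sat(E[r U (¬q ∨ ¬r)]) = {t0, t1, t2, t3, t5}, add states in Sat(r ∨ q) with some successor in Z. Already a fixed point.
Sat(E[(r ∨ q) U E[r U (¬q ∨ ¬r)]]) = {t0, t1, t2, t3, t5}
t6 ∉ Sat(E[(r ∨ q) U E[r U (¬q ∨ ¬r)]]) = {t0, t1, t2, t3, t5}, so the formula does not hold at t6.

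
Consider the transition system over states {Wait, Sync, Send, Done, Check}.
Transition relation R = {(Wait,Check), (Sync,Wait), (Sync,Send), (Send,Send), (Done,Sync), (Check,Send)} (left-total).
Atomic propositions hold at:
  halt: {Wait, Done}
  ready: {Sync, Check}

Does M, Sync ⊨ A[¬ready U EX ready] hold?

No

Sat(¬ready) = {Wait, Send, Done}
Sat(EX ready) = {s : some successor in {Sync, Check}} = {Wait, Done}
A[¬ready U EX ready]: least fixpoint, start Z0 = Sat(EX ready) = {Wait, Done}, add states in Sat(¬ready) with every successor in Z. Already a fixed point.
Sat(A[¬ready U EX ready]) = {Wait, Done}
Sync ∉ Sat(A[¬ready U EX ready]) = {Wait, Done}, so the formula does not hold at Sync.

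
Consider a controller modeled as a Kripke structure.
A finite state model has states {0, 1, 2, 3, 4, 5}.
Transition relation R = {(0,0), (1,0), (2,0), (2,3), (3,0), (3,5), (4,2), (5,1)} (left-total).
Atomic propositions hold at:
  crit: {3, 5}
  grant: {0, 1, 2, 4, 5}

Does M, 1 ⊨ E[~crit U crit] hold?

Sat(~crit) = {0, 1, 2, 4}
E[~crit U crit]: least fixpoint, start Z0 = Sat(crit) = {3, 5}, add states in Sat(~crit) with some successor in Z. Z1 = {2, 3, 5}; Z2 = {2, 3, 4, 5}; fixed.
Sat(E[~crit U crit]) = {2, 3, 4, 5}
1 ∉ Sat(E[~crit U crit]) = {2, 3, 4, 5}, so the formula does not hold at 1.

No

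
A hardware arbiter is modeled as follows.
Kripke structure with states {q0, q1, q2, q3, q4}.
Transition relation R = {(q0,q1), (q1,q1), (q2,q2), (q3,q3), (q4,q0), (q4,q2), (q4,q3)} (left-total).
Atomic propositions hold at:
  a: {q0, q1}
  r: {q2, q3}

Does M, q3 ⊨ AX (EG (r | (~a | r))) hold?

Yes

Sat(~a) = {q2, q3, q4}
Sat(~a | r) = {q2, q3, q4}
Sat(r | (~a | r)) = {q2, q3, q4}
EG (r | (~a | r)): greatest fixpoint, start Z0 = {q2, q3, q4}, keep only states in Sat with some successor in Z. Already a fixed point.
Sat(EG (r | (~a | r))) = {q2, q3, q4}
Sat(AX (EG (r | (~a | r)))) = {s : every successor in {q2, q3, q4}} = {q2, q3}
q3 ∈ Sat(AX (EG (r | (~a | r)))) = {q2, q3}, so the formula holds at q3.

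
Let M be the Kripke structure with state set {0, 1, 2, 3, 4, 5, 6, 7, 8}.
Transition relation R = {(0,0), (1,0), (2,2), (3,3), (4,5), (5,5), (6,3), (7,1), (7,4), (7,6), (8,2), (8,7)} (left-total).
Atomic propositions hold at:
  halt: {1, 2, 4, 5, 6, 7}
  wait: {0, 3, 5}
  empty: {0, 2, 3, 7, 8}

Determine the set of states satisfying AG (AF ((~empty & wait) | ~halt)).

{0, 1, 3, 4, 5, 6, 7}

Sat(~empty) = {1, 4, 5, 6}
Sat(~empty & wait) = {5}
Sat(~halt) = {0, 3, 8}
Sat((~empty & wait) | ~halt) = {0, 3, 5, 8}
AF ((~empty & wait) | ~halt): least fixpoint, start Z0 = {0, 3, 5, 8}, add states with every successor in Z. Z1 = {0, 1, 3, 4, 5, 6, 8}; Z2 = {0, 1, 3, 4, 5, 6, 7, 8}; fixed.
Sat(AF ((~empty & wait) | ~halt)) = {0, 1, 3, 4, 5, 6, 7, 8}
AG (AF ((~empty & wait) | ~halt)): greatest fixpoint, start Z0 = {0, 1, 3, 4, 5, 6, 7, 8}, keep only states in Sat with every successor in Z. Z1 = {0, 1, 3, 4, 5, 6, 7}; fixed.
Sat(AG (AF ((~empty & wait) | ~halt))) = {0, 1, 3, 4, 5, 6, 7}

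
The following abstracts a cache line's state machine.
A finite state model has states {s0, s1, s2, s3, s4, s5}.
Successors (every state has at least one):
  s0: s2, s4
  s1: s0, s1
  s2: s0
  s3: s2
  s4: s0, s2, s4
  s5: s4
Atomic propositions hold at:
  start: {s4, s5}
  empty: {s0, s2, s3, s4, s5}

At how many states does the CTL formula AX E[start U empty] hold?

E[start U empty]: least fixpoint, start Z0 = Sat(empty) = {s0, s2, s3, s4, s5}, add states in Sat(start) with some successor in Z. Already a fixed point.
Sat(E[start U empty]) = {s0, s2, s3, s4, s5}
Sat(AX E[start U empty]) = {s : every successor in {s0, s2, s3, s4, s5}} = {s0, s2, s3, s4, s5}
|Sat(AX E[start U empty])| = |{s0, s2, s3, s4, s5}| = 5.

5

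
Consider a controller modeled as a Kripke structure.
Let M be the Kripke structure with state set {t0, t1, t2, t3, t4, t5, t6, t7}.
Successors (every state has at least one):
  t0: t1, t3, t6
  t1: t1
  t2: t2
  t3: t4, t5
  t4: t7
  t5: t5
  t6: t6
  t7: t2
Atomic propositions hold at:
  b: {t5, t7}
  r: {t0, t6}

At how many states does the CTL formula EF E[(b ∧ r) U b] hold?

Sat(b ∧ r) = ∅
E[(b ∧ r) U b]: least fixpoint, start Z0 = Sat(b) = {t5, t7}, add states in Sat(b ∧ r) with some successor in Z. Already a fixed point.
Sat(E[(b ∧ r) U b]) = {t5, t7}
EF E[(b ∧ r) U b]: least fixpoint, start Z0 = {t5, t7}, add states with some successor in Z. Z1 = {t3, t4, t5, t7}; Z2 = {t0, t3, t4, t5, t7}; fixed.
Sat(EF E[(b ∧ r) U b]) = {t0, t3, t4, t5, t7}
|Sat(EF E[(b ∧ r) U b])| = |{t0, t3, t4, t5, t7}| = 5.

5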